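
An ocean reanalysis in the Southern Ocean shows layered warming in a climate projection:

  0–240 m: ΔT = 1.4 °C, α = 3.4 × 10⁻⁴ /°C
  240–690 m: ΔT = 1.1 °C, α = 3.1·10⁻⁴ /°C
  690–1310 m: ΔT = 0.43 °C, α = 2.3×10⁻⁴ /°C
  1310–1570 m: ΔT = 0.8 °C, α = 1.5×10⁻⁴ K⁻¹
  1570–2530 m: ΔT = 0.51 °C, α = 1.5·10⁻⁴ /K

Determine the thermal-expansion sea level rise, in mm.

434 mm

0–240 m: 3.4×10⁻⁴ × 240 × 1.4 = 0.11424 m
3.1×10⁻⁴ × 450 × 1.1 = 0.15345 m
Layer 3: 0.43 × 2.3×10⁻⁴ × 620 = 0.061318 m
1310–1570 m: 0.8 × 260 × 1.5×10⁻⁴ = 0.03120 m
Layer 5: 960 × 0.51 × 1.5×10⁻⁴ = 0.07344 m
Δh = 0.11424 + 0.15345 + 0.061318 + 0.03120 + 0.07344 = 0.433648 m ≈ 434 mm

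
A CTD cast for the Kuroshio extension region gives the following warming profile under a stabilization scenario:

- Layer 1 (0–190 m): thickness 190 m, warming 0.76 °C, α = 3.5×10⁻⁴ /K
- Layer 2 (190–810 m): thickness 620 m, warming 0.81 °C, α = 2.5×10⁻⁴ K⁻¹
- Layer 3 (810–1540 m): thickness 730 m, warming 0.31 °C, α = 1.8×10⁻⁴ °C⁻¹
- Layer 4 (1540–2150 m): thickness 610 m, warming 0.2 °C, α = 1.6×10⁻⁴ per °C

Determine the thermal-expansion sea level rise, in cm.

0.76 × 3.5×10⁻⁴ × 190 = 0.05054 m
2.5×10⁻⁴ × 620 × 0.81 = 0.12555 m
Layer 3: 1.8×10⁻⁴ × 0.31 × 730 = 0.040734 m
610 × 0.2 × 1.6×10⁻⁴ = 0.01952 m
Δh = 0.05054 + 0.12555 + 0.040734 + 0.01952 = 0.236344 m

23.6 cm of thermosteric rise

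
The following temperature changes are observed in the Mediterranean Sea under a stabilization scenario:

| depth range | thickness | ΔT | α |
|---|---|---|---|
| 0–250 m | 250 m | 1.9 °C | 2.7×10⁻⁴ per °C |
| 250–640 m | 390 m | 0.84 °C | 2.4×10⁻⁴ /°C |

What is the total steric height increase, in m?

2.7×10⁻⁴ × 1.9 × 250 = 0.12825 m
Layer 2: 0.84 × 390 × 2.4×10⁻⁴ = 0.078624 m
Δh = 0.12825 + 0.078624 = 0.206874 m ≈ 0.207 m

Δh = 0.207 m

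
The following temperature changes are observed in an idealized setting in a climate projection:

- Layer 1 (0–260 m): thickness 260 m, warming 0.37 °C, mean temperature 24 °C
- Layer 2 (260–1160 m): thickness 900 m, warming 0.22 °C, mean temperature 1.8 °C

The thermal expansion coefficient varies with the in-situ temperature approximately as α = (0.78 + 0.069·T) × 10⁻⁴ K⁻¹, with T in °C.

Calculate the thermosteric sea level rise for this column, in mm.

Layer 1: α = (0.78 + 0.069×24)×10⁻⁴ = 2.436×10⁻⁴ K⁻¹
Layer 2: α = (0.78 + 0.069×1.8)×10⁻⁴ = 0.9042×10⁻⁴ K⁻¹
0–260 m: 0.37 × 2.436×10⁻⁴ × 260 = 0.02343432 m
0.9042×10⁻⁴ × 900 × 0.22 = 0.01790316 m
Δh = 0.02343432 + 0.01790316 = 0.04133748 m

Δh ≈ 41.3 mm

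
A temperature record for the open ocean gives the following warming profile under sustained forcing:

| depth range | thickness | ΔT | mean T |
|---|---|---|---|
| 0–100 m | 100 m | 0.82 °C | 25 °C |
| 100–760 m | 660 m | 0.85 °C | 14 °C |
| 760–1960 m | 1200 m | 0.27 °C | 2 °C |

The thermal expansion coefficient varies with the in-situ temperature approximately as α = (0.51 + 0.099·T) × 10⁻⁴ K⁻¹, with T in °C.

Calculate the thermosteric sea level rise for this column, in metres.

about 0.15 m

Layer 1: α = (0.51 + 0.099×25)×10⁻⁴ = 2.985×10⁻⁴ K⁻¹
Layer 2: α = (0.51 + 0.099×14)×10⁻⁴ = 1.896×10⁻⁴ K⁻¹
Layer 3: α = (0.51 + 0.099×2)×10⁻⁴ = 0.708×10⁻⁴ K⁻¹
Layer 1: 2.985×10⁻⁴ × 100 × 0.82 = 0.024477 m
100–760 m: 1.896×10⁻⁴ × 0.85 × 660 = 0.1063656 m
0.708×10⁻⁴ × 1200 × 0.27 = 0.0229392 m
Δh = 0.024477 + 0.1063656 + 0.0229392 = 0.1537818 m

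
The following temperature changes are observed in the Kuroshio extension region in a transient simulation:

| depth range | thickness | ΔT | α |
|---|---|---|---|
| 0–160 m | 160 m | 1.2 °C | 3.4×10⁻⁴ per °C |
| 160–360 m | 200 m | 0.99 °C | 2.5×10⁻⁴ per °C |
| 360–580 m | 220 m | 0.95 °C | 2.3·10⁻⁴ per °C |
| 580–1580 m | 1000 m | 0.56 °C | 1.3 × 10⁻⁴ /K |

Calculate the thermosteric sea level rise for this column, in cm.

23.6 cm of thermosteric rise

3.4×10⁻⁴ × 160 × 1.2 = 0.06528 m
0.99 × 200 × 2.5×10⁻⁴ = 0.04950 m
220 × 2.3×10⁻⁴ × 0.95 = 0.04807 m
Layer 4: 1000 × 1.3×10⁻⁴ × 0.56 = 0.07280 m
Δh = 0.06528 + 0.04950 + 0.04807 + 0.07280 = 0.23565 m ≈ 23.6 cm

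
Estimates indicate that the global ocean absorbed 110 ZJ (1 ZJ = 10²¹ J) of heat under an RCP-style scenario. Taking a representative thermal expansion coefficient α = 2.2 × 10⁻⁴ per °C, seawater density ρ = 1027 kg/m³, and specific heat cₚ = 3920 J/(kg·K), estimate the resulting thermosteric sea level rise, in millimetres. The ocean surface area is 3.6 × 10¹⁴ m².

Per unit area: Q = 110×10²¹ / (3.6×10¹⁴) ≈ 3.056×10⁸ J/m²
Δh = αQ/(ρcₚ) = 2.2×10⁻⁴ × 3.056×10⁸ / (1027 × 3920) ≈ 0.01670 m

about 16.7 mm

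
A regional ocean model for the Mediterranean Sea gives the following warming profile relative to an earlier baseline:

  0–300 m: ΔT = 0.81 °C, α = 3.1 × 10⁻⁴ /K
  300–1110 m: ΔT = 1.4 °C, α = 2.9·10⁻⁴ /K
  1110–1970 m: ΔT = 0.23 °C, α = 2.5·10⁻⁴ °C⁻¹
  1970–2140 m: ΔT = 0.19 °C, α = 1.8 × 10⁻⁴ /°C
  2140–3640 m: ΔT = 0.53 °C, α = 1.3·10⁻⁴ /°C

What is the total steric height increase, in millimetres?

Layer 1: 300 × 0.81 × 3.1×10⁻⁴ = 0.07533 m
1.4 × 2.9×10⁻⁴ × 810 = 0.32886 m
2.5×10⁻⁴ × 0.23 × 860 = 0.04945 m
1970–2140 m: 0.19 × 170 × 1.8×10⁻⁴ = 0.005814 m
2140–3640 m: 0.53 × 1.3×10⁻⁴ × 1500 = 0.10335 m
Δh = 0.07533 + 0.32886 + 0.04945 + 0.005814 + 0.10335 = 0.562804 m ≈ 560 mm

Δh = 560 mm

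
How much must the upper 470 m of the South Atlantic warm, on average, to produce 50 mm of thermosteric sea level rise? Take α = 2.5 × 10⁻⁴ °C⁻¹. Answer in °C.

about 0.426 °C

ΔT = Δh/(αH) = 0.05 / (2.5×10⁻⁴ × 470) ≈ 0.4255 °C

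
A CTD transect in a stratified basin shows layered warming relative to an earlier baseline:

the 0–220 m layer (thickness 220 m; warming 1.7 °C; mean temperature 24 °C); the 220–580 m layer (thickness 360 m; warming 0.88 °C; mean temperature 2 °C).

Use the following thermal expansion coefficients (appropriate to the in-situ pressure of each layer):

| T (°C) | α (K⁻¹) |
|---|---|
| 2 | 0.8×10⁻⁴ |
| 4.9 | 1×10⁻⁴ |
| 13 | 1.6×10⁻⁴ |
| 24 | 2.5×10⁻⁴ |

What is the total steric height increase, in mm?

Layer 1 at 24 °C → α = 2.5×10⁻⁴ K⁻¹
Layer 2 at 2 °C → α = 0.8×10⁻⁴ K⁻¹
Layer 1: 2.5×10⁻⁴ × 1.7 × 220 = 0.09350 m
Layer 2: 0.8×10⁻⁴ × 360 × 0.88 = 0.025344 m
Δh = 0.09350 + 0.025344 = 0.118844 m ≈ 120 mm

about 120 mm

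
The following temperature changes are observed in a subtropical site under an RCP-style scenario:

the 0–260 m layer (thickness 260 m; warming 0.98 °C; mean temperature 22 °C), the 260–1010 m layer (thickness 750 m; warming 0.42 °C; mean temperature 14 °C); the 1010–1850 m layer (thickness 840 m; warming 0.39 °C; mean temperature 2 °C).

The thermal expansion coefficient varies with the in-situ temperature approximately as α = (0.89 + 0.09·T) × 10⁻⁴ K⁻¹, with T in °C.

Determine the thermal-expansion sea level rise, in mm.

176 mm of thermosteric rise

Layer 1: α = (0.89 + 0.09×22)×10⁻⁴ = 2.87×10⁻⁴ K⁻¹
Layer 2: α = (0.89 + 0.09×14)×10⁻⁴ = 2.15×10⁻⁴ K⁻¹
Layer 3: α = (0.89 + 0.09×2)×10⁻⁴ = 1.07×10⁻⁴ K⁻¹
260 × 0.98 × 2.87×10⁻⁴ = 0.0731276 m
Layer 2: 750 × 2.15×10⁻⁴ × 0.42 = 0.067725 m
Layer 3: 1.07×10⁻⁴ × 840 × 0.39 = 0.0350532 m
Δh = 0.0731276 + 0.067725 + 0.0350532 = 0.1759058 m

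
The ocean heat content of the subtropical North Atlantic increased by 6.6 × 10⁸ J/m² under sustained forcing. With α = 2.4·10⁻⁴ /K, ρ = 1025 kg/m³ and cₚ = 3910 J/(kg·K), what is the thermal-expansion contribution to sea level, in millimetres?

Δh = αQ/(ρcₚ) = 2.4×10⁻⁴ × 6.6×10⁸ / (1025 × 3910) ≈ 0.039523 m

40 mm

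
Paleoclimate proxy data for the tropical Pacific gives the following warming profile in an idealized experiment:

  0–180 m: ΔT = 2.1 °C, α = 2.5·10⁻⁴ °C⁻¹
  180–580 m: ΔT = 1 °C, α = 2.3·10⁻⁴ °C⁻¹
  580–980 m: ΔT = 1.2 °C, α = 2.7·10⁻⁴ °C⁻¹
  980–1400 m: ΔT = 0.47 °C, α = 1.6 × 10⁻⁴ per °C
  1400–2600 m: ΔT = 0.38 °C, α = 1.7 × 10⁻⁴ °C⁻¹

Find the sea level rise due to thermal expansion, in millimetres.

Layer 1: 2.5×10⁻⁴ × 2.1 × 180 = 0.09450 m
2.3×10⁻⁴ × 400 × 1 = 0.09200 m
2.7×10⁻⁴ × 400 × 1.2 = 0.12960 m
980–1400 m: 1.6×10⁻⁴ × 420 × 0.47 = 0.031584 m
0.38 × 1.7×10⁻⁴ × 1200 = 0.07752 m
Δh = 0.09450 + 0.09200 + 0.12960 + 0.031584 + 0.07752 = 0.425204 m

Δh = 430 mm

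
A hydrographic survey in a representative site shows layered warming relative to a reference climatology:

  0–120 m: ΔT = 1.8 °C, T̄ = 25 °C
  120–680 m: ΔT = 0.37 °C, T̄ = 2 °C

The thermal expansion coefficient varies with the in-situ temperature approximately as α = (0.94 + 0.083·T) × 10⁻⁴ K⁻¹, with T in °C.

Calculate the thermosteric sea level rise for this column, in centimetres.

about 8.80 cm

Layer 1: α = (0.94 + 0.083×25)×10⁻⁴ = 3.015×10⁻⁴ K⁻¹
Layer 2: α = (0.94 + 0.083×2)×10⁻⁴ = 1.106×10⁻⁴ K⁻¹
Layer 1: 1.8 × 3.015×10⁻⁴ × 120 = 0.065124 m
Layer 2: 0.37 × 560 × 1.106×10⁻⁴ = 0.02291632 m
Δh = 0.065124 + 0.02291632 = 0.08804032 m ≈ 8.80 cm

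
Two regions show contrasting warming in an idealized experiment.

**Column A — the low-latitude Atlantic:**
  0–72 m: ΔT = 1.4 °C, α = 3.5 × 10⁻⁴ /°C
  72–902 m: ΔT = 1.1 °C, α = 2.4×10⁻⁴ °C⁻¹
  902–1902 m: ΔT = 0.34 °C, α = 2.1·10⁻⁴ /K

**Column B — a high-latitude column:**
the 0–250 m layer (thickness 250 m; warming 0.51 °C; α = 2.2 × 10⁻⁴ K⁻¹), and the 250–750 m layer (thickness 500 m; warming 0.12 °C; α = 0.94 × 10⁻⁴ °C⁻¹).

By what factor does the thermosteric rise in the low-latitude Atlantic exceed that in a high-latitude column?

A Layer 1: 3.5×10⁻⁴ × 1.4 × 72 = 0.03528 m
A 2.4×10⁻⁴ × 830 × 1.1 = 0.21912 m
A 2.1×10⁻⁴ × 1000 × 0.34 = 0.07140 m
A total: 0.32580 m
B 250 × 0.51 × 2.2×10⁻⁴ = 0.02805 m
B Layer 2: 500 × 0.94×10⁻⁴ × 0.12 = 0.00564 m
B total: 0.03369 m
Ratio: 0.32580 / 0.03369 ≈ 9.671

a factor of 9.67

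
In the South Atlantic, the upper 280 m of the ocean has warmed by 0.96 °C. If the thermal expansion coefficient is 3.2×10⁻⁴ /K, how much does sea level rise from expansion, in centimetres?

Δh = 8.60 cm

Δh = αΔT·H = 3.2×10⁻⁴ × 0.96 × 280 = 0.086016 m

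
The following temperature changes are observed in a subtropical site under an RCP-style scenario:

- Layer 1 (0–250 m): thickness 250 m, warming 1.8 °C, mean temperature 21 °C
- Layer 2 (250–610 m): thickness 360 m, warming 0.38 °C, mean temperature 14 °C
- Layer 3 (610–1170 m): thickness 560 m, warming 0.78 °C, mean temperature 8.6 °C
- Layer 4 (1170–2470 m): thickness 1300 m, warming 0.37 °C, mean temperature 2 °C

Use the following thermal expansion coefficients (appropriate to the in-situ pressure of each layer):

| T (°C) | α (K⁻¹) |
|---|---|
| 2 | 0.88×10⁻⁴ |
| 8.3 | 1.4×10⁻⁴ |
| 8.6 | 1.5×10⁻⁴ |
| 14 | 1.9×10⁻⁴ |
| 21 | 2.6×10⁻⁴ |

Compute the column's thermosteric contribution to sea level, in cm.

25.1 cm of thermosteric rise

Layer 1 at 21 °C → α = 2.6×10⁻⁴ K⁻¹
Layer 2 at 14 °C → α = 1.9×10⁻⁴ K⁻¹
Layer 3 at 8.6 °C → α = 1.5×10⁻⁴ K⁻¹
Layer 4 at 2 °C → α = 0.88×10⁻⁴ K⁻¹
Layer 1: 250 × 2.6×10⁻⁴ × 1.8 = 0.11700 m
Layer 2: 360 × 0.38 × 1.9×10⁻⁴ = 0.025992 m
Layer 3: 1.5×10⁻⁴ × 560 × 0.78 = 0.06552 m
1170–2470 m: 1300 × 0.37 × 0.88×10⁻⁴ = 0.042328 m
Δh = 0.11700 + 0.025992 + 0.06552 + 0.042328 = 0.25084 m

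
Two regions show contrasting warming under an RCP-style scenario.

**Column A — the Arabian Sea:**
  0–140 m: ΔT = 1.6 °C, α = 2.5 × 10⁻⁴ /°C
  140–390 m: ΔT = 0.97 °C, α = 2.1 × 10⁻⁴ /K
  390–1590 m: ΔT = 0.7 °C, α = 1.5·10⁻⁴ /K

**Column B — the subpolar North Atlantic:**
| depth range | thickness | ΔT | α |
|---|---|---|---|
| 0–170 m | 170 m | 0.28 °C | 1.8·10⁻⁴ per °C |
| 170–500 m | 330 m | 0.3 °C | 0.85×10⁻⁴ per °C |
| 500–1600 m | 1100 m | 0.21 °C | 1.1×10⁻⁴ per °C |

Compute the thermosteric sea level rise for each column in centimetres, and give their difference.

Δh_A ≈ 23 cm, Δh_B ≈ 4.2 cm; difference ≈ 19 cm

A Layer 1: 140 × 1.6 × 2.5×10⁻⁴ = 0.05600 m
A 140–390 m: 2.1×10⁻⁴ × 0.97 × 250 = 0.050925 m
A Layer 3: 1.5×10⁻⁴ × 1200 × 0.7 = 0.12600 m
A total: 0.232925 m
B Layer 1: 170 × 0.28 × 1.8×10⁻⁴ = 0.008568 m
B 330 × 0.3 × 0.85×10⁻⁴ = 0.008415 m
B Layer 3: 1100 × 0.21 × 1.1×10⁻⁴ = 0.02541 m
B total: 0.042393 m
Difference: 0.232925 − 0.042393 = 0.190532 m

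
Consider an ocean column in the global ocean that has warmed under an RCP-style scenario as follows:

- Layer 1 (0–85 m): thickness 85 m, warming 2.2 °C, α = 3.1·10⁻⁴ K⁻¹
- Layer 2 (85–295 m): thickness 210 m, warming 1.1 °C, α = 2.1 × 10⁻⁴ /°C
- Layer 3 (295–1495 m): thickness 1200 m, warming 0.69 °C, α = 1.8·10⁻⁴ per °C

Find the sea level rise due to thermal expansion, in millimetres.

260 mm

3.1×10⁻⁴ × 2.2 × 85 = 0.05797 m
Layer 2: 210 × 2.1×10⁻⁴ × 1.1 = 0.04851 m
295–1495 m: 1.8×10⁻⁴ × 1200 × 0.69 = 0.14904 m
Δh = 0.05797 + 0.04851 + 0.14904 = 0.25552 m ≈ 260 mm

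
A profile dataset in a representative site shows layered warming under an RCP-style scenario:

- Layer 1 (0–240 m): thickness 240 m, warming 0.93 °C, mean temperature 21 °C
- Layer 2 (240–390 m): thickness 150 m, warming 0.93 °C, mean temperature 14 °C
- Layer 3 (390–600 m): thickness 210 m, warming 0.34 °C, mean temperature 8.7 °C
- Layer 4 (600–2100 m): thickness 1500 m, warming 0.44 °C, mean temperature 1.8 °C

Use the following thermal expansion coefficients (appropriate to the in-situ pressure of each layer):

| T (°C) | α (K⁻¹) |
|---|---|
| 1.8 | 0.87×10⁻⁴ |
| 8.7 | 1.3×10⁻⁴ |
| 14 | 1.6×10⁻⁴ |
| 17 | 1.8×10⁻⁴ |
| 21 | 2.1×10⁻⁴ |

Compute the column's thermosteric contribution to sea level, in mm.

140 mm of thermosteric rise

Layer 1 at 21 °C → α = 2.1×10⁻⁴ K⁻¹
Layer 2 at 14 °C → α = 1.6×10⁻⁴ K⁻¹
Layer 3 at 8.7 °C → α = 1.3×10⁻⁴ K⁻¹
Layer 4 at 1.8 °C → α = 0.87×10⁻⁴ K⁻¹
0–240 m: 0.93 × 240 × 2.1×10⁻⁴ = 0.046872 m
Layer 2: 150 × 0.93 × 1.6×10⁻⁴ = 0.02232 m
Layer 3: 1.3×10⁻⁴ × 210 × 0.34 = 0.009282 m
600–2100 m: 0.87×10⁻⁴ × 0.44 × 1500 = 0.05742 m
Δh = 0.046872 + 0.02232 + 0.009282 + 0.05742 = 0.135894 m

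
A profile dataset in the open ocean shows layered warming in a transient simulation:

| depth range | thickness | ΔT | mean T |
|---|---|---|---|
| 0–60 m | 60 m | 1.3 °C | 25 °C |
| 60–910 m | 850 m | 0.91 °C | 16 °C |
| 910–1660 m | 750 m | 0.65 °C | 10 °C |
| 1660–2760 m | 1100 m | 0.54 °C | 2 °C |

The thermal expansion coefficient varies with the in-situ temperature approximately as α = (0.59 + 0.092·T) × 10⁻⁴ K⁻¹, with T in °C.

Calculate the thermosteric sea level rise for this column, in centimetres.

Layer 1: α = (0.59 + 0.092×25)×10⁻⁴ = 2.89×10⁻⁴ K⁻¹
Layer 2: α = (0.59 + 0.092×16)×10⁻⁴ = 2.062×10⁻⁴ K⁻¹
Layer 3: α = (0.59 + 0.092×10)×10⁻⁴ = 1.51×10⁻⁴ K⁻¹
Layer 4: α = (0.59 + 0.092×2)×10⁻⁴ = 0.774×10⁻⁴ K⁻¹
60 × 1.3 × 2.89×10⁻⁴ = 0.022542 m
2.062×10⁻⁴ × 0.91 × 850 = 0.1594957 m
910–1660 m: 750 × 0.65 × 1.51×10⁻⁴ = 0.0736125 m
0.774×10⁻⁴ × 1100 × 0.54 = 0.0459756 m
Δh = 0.022542 + 0.1594957 + 0.0736125 + 0.0459756 = 0.3016258 m

30.2 cm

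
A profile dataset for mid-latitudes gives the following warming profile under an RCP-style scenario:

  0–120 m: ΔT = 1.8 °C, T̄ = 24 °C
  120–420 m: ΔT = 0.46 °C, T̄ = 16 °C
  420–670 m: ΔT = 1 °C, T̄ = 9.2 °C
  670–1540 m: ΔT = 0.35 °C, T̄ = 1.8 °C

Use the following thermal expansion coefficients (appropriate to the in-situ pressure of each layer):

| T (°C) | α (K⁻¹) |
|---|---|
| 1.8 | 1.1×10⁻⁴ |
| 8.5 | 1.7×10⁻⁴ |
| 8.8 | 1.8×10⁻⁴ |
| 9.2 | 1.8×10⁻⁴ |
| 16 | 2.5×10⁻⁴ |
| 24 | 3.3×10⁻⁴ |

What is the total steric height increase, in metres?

Δh = 0.18 m

Layer 1 at 24 °C → α = 3.3×10⁻⁴ K⁻¹
Layer 2 at 16 °C → α = 2.5×10⁻⁴ K⁻¹
Layer 3 at 9.2 °C → α = 1.8×10⁻⁴ K⁻¹
Layer 4 at 1.8 °C → α = 1.1×10⁻⁴ K⁻¹
120 × 3.3×10⁻⁴ × 1.8 = 0.07128 m
120–420 m: 2.5×10⁻⁴ × 0.46 × 300 = 0.03450 m
420–670 m: 1.8×10⁻⁴ × 1 × 250 = 0.04500 m
670–1540 m: 1.1×10⁻⁴ × 0.35 × 870 = 0.033495 m
Δh = 0.07128 + 0.03450 + 0.04500 + 0.033495 = 0.184275 m ≈ 0.18 m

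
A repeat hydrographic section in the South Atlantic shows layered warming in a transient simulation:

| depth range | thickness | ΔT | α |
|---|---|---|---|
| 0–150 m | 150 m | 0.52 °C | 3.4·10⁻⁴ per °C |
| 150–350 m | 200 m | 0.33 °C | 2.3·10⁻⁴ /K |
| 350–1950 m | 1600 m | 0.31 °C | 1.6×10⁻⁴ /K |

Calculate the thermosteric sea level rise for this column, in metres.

3.4×10⁻⁴ × 150 × 0.52 = 0.02652 m
2.3×10⁻⁴ × 0.33 × 200 = 0.01518 m
Layer 3: 0.31 × 1.6×10⁻⁴ × 1600 = 0.07936 m
Δh = 0.02652 + 0.01518 + 0.07936 = 0.12106 m

0.121 m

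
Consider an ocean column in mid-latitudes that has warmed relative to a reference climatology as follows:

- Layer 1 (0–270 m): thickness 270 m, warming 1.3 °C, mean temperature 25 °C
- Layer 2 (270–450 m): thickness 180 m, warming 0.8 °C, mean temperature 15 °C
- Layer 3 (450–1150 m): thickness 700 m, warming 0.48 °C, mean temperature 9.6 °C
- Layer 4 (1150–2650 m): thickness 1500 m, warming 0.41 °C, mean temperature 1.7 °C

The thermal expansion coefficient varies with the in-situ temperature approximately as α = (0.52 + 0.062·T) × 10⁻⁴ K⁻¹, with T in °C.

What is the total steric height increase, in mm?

Layer 1: α = (0.52 + 0.062×25)×10⁻⁴ = 2.07×10⁻⁴ K⁻¹
Layer 2: α = (0.52 + 0.062×15)×10⁻⁴ = 1.45×10⁻⁴ K⁻¹
Layer 3: α = (0.52 + 0.062×9.6)×10⁻⁴ = 1.1152×10⁻⁴ K⁻¹
Layer 4: α = (0.52 + 0.062×1.7)×10⁻⁴ = 0.6254×10⁻⁴ K⁻¹
Layer 1: 270 × 2.07×10⁻⁴ × 1.3 = 0.072657 m
1.45×10⁻⁴ × 0.8 × 180 = 0.02088 m
450–1150 m: 0.48 × 700 × 1.1152×10⁻⁴ = 0.03747072 m
Layer 4: 1500 × 0.6254×10⁻⁴ × 0.41 = 0.0384621 m
Δh = 0.072657 + 0.02088 + 0.03747072 + 0.0384621 = 0.16946982 m ≈ 169 mm

about 169 mm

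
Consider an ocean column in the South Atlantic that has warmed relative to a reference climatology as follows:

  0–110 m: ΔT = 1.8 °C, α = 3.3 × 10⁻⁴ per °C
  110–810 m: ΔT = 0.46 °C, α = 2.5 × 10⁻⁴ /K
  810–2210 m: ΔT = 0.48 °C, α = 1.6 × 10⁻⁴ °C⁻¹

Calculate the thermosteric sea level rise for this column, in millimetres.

Δh ≈ 250 mm

Layer 1: 3.3×10⁻⁴ × 1.8 × 110 = 0.06534 m
Layer 2: 2.5×10⁻⁴ × 0.46 × 700 = 0.08050 m
810–2210 m: 0.48 × 1.6×10⁻⁴ × 1400 = 0.10752 m
Δh = 0.06534 + 0.08050 + 0.10752 = 0.25336 m ≈ 250 mm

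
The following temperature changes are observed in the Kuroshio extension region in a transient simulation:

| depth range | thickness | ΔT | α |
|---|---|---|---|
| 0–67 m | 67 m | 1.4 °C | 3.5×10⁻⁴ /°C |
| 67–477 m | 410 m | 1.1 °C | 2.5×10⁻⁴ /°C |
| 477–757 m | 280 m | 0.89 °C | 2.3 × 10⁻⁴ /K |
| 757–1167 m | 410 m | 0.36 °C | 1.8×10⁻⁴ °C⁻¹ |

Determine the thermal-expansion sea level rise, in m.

0.229 m

Layer 1: 3.5×10⁻⁴ × 1.4 × 67 = 0.03283 m
2.5×10⁻⁴ × 1.1 × 410 = 0.11275 m
280 × 2.3×10⁻⁴ × 0.89 = 0.057316 m
1.8×10⁻⁴ × 0.36 × 410 = 0.026568 m
Δh = 0.03283 + 0.11275 + 0.057316 + 0.026568 = 0.229464 m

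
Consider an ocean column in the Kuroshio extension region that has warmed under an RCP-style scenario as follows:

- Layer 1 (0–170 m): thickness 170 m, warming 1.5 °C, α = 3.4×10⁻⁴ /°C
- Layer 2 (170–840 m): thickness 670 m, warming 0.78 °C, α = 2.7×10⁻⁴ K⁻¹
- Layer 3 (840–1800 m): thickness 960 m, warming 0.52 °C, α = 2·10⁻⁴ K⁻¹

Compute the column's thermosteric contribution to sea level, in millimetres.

Layer 1: 1.5 × 3.4×10⁻⁴ × 170 = 0.08670 m
Layer 2: 670 × 2.7×10⁻⁴ × 0.78 = 0.141102 m
840–1800 m: 2×10⁻⁴ × 0.52 × 960 = 0.09984 m
Δh = 0.08670 + 0.141102 + 0.09984 = 0.327642 m ≈ 330 mm

330 mm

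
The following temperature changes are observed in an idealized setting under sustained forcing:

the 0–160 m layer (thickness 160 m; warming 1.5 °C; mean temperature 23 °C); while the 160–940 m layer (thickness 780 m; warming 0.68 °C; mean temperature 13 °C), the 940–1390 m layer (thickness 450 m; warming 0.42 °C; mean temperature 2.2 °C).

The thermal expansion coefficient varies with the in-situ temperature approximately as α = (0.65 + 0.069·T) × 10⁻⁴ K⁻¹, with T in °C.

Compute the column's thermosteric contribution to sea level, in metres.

Layer 1: α = (0.65 + 0.069×23)×10⁻⁴ = 2.237×10⁻⁴ K⁻¹
Layer 2: α = (0.65 + 0.069×13)×10⁻⁴ = 1.547×10⁻⁴ K⁻¹
Layer 3: α = (0.65 + 0.069×2.2)×10⁻⁴ = 0.8018×10⁻⁴ K⁻¹
Layer 1: 1.5 × 160 × 2.237×10⁻⁴ = 0.053688 m
160–940 m: 0.68 × 780 × 1.547×10⁻⁴ = 0.08205288 m
0.42 × 450 × 0.8018×10⁻⁴ = 0.01515402 m
Δh = 0.053688 + 0.08205288 + 0.01515402 = 0.1508949 m

0.151 m of thermosteric rise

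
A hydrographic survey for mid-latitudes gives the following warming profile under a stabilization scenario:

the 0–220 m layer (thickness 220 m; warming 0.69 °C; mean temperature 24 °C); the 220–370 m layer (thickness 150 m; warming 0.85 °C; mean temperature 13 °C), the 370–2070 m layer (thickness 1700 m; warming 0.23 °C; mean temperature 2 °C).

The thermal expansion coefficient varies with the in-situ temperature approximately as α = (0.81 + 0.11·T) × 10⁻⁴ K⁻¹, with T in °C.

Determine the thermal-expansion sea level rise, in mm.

121 mm of thermosteric rise

Layer 1: α = (0.81 + 0.11×24)×10⁻⁴ = 3.45×10⁻⁴ K⁻¹
Layer 2: α = (0.81 + 0.11×13)×10⁻⁴ = 2.24×10⁻⁴ K⁻¹
Layer 3: α = (0.81 + 0.11×2)×10⁻⁴ = 1.03×10⁻⁴ K⁻¹
Layer 1: 220 × 3.45×10⁻⁴ × 0.69 = 0.052371 m
220–370 m: 0.85 × 150 × 2.24×10⁻⁴ = 0.02856 m
370–2070 m: 0.23 × 1.03×10⁻⁴ × 1700 = 0.040273 m
Δh = 0.052371 + 0.02856 + 0.040273 = 0.121204 m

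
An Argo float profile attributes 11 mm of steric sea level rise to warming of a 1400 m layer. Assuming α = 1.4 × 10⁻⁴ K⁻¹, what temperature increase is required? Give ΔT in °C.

ΔT = Δh/(αH) = 0.011 / (1.4×10⁻⁴ × 1400) ≈ 0.05612 °C

0.056 °C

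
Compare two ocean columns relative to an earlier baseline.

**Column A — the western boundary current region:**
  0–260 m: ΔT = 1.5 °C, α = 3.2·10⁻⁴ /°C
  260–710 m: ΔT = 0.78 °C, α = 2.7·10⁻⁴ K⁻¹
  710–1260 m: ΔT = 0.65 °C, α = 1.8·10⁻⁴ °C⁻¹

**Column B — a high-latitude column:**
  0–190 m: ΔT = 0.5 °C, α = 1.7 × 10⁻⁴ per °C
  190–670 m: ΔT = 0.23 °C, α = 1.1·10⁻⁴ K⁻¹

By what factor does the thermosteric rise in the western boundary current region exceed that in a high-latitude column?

A Layer 1: 3.2×10⁻⁴ × 1.5 × 260 = 0.12480 m
A Layer 2: 2.7×10⁻⁴ × 0.78 × 450 = 0.09477 m
A 0.65 × 550 × 1.8×10⁻⁴ = 0.06435 m
A total: 0.28392 m
B 190 × 1.7×10⁻⁴ × 0.5 = 0.01615 m
B Layer 2: 0.23 × 1.1×10⁻⁴ × 480 = 0.012144 m
B total: 0.028294 m
Ratio: 0.28392 / 0.028294 ≈ 10.03

≈ 10×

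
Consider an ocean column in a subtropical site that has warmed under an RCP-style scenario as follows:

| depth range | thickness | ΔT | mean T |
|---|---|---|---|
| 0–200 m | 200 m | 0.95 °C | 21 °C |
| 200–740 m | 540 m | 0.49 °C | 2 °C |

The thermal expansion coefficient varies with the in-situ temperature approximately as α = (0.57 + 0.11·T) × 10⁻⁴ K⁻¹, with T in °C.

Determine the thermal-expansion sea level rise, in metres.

Layer 1: α = (0.57 + 0.11×21)×10⁻⁴ = 2.88×10⁻⁴ K⁻¹
Layer 2: α = (0.57 + 0.11×2)×10⁻⁴ = 0.79×10⁻⁴ K⁻¹
0–200 m: 0.95 × 200 × 2.88×10⁻⁴ = 0.05472 m
200–740 m: 0.79×10⁻⁴ × 0.49 × 540 = 0.0209034 m
Δh = 0.05472 + 0.0209034 = 0.0756234 m

about 0.0756 m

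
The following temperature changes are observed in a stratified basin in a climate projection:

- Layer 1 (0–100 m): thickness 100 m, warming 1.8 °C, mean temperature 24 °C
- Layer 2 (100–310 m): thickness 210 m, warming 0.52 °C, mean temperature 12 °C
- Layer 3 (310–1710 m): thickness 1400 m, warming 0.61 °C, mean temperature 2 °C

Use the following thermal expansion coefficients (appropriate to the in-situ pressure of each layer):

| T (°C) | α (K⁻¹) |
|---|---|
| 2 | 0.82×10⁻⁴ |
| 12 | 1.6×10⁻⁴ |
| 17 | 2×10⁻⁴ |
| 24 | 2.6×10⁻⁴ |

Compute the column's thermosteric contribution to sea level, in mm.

Δh = 134 mm

Layer 1 at 24 °C → α = 2.6×10⁻⁴ K⁻¹
Layer 2 at 12 °C → α = 1.6×10⁻⁴ K⁻¹
Layer 3 at 2 °C → α = 0.82×10⁻⁴ K⁻¹
2.6×10⁻⁴ × 1.8 × 100 = 0.04680 m
100–310 m: 210 × 1.6×10⁻⁴ × 0.52 = 0.017472 m
310–1710 m: 0.61 × 0.82×10⁻⁴ × 1400 = 0.070028 m
Δh = 0.04680 + 0.017472 + 0.070028 = 0.13430 m ≈ 134 mm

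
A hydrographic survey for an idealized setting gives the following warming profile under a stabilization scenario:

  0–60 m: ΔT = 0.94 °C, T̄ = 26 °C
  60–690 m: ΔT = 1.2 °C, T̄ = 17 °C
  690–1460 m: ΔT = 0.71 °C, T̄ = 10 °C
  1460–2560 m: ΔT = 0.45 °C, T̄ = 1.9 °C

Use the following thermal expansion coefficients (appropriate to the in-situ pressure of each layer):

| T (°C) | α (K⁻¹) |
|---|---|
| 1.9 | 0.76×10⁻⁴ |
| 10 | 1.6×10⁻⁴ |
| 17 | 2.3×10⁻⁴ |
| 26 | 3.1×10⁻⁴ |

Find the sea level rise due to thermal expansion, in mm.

Layer 1 at 26 °C → α = 3.1×10⁻⁴ K⁻¹
Layer 2 at 17 °C → α = 2.3×10⁻⁴ K⁻¹
Layer 3 at 10 °C → α = 1.6×10⁻⁴ K⁻¹
Layer 4 at 1.9 °C → α = 0.76×10⁻⁴ K⁻¹
Layer 1: 60 × 3.1×10⁻⁴ × 0.94 = 0.017484 m
Layer 2: 630 × 2.3×10⁻⁴ × 1.2 = 0.17388 m
0.71 × 1.6×10⁻⁴ × 770 = 0.087472 m
Layer 4: 0.45 × 0.76×10⁻⁴ × 1100 = 0.03762 m
Δh = 0.017484 + 0.17388 + 0.087472 + 0.03762 = 0.316456 m ≈ 316 mm

Δh ≈ 316 mm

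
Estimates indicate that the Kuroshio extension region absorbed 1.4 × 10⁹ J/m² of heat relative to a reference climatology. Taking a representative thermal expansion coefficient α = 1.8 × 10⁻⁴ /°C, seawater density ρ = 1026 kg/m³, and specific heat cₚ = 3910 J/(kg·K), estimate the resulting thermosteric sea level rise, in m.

about 0.0628 m

Δh = αQ/(ρcₚ) = 1.8×10⁻⁴ × 1.4×10⁹ / (1026 × 3910) ≈ 0.062817 m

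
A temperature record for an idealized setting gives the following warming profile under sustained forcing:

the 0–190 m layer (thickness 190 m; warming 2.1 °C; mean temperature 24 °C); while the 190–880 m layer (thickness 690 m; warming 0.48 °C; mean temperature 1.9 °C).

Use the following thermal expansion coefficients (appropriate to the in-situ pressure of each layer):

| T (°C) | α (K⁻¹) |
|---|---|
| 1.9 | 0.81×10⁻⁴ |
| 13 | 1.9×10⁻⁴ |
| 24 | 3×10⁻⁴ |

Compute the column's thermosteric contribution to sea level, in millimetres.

147 mm of thermosteric rise

Layer 1 at 24 °C → α = 3×10⁻⁴ K⁻¹
Layer 2 at 1.9 °C → α = 0.81×10⁻⁴ K⁻¹
0–190 m: 190 × 3×10⁻⁴ × 2.1 = 0.11970 m
Layer 2: 690 × 0.81×10⁻⁴ × 0.48 = 0.0268272 m
Δh = 0.11970 + 0.0268272 = 0.1465272 m ≈ 147 mm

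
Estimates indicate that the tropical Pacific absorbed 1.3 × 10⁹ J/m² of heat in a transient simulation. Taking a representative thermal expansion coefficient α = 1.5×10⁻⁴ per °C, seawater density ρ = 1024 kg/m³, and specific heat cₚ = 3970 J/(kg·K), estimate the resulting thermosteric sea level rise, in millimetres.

Δh ≈ 48 mm

Δh = αQ/(ρcₚ) = 1.5×10⁻⁴ × 1.3×10⁹ / (1024 × 3970) ≈ 0.047967 m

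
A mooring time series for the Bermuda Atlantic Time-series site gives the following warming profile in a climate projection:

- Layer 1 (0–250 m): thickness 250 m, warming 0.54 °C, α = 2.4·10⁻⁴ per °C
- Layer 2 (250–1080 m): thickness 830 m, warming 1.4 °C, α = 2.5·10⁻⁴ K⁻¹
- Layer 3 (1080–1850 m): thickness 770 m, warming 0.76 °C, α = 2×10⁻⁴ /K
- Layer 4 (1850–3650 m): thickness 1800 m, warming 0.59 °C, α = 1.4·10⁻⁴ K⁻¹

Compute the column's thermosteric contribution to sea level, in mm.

0–250 m: 0.54 × 250 × 2.4×10⁻⁴ = 0.03240 m
830 × 2.5×10⁻⁴ × 1.4 = 0.29050 m
1080–1850 m: 770 × 2×10⁻⁴ × 0.76 = 0.11704 m
1850–3650 m: 0.59 × 1.4×10⁻⁴ × 1800 = 0.14868 m
Δh = 0.03240 + 0.29050 + 0.11704 + 0.14868 = 0.58862 m

Δh ≈ 590 mm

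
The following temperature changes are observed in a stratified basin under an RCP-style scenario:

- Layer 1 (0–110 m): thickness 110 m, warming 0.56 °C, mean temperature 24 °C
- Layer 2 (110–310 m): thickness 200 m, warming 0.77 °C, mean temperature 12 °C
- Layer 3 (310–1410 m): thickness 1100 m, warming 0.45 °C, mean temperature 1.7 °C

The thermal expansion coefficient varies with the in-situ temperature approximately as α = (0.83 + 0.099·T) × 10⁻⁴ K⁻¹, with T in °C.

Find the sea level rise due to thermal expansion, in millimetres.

Layer 1: α = (0.83 + 0.099×24)×10⁻⁴ = 3.206×10⁻⁴ K⁻¹
Layer 2: α = (0.83 + 0.099×12)×10⁻⁴ = 2.018×10⁻⁴ K⁻¹
Layer 3: α = (0.83 + 0.099×1.7)×10⁻⁴ = 0.9983×10⁻⁴ K⁻¹
Layer 1: 0.56 × 3.206×10⁻⁴ × 110 = 0.01974896 m
110–310 m: 200 × 0.77 × 2.018×10⁻⁴ = 0.0310772 m
1100 × 0.9983×10⁻⁴ × 0.45 = 0.04941585 m
Δh = 0.01974896 + 0.0310772 + 0.04941585 = 0.10024201 m ≈ 100 mm

Δh ≈ 100 mm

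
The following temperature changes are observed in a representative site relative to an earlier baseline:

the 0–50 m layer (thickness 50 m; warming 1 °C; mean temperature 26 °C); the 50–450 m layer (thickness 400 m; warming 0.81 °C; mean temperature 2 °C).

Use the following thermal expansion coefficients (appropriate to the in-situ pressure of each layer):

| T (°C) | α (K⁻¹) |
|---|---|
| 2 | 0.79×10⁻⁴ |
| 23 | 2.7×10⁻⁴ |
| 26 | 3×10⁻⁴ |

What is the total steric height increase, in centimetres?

4.06 cm

Layer 1 at 26 °C → α = 3×10⁻⁴ K⁻¹
Layer 2 at 2 °C → α = 0.79×10⁻⁴ K⁻¹
50 × 1 × 3×10⁻⁴ = 0.01500 m
Layer 2: 400 × 0.81 × 0.79×10⁻⁴ = 0.025596 m
Δh = 0.01500 + 0.025596 = 0.040596 m ≈ 4.06 cm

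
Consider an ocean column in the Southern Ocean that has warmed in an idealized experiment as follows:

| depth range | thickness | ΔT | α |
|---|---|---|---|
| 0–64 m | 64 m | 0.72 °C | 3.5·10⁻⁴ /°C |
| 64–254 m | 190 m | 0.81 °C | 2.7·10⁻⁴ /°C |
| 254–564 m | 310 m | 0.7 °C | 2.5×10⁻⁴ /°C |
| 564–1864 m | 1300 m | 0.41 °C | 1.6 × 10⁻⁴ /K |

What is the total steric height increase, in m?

Δh = 0.20 m

3.5×10⁻⁴ × 64 × 0.72 = 0.016128 m
0.81 × 190 × 2.7×10⁻⁴ = 0.041553 m
0.7 × 310 × 2.5×10⁻⁴ = 0.05425 m
0.41 × 1.6×10⁻⁴ × 1300 = 0.08528 m
Δh = 0.016128 + 0.041553 + 0.05425 + 0.08528 = 0.197211 m ≈ 0.20 m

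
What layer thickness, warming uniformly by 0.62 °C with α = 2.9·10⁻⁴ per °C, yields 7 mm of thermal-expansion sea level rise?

about 39 m

H = Δh/(αΔT) = 0.007 / (2.9×10⁻⁴ × 0.62) ≈ 38.93 m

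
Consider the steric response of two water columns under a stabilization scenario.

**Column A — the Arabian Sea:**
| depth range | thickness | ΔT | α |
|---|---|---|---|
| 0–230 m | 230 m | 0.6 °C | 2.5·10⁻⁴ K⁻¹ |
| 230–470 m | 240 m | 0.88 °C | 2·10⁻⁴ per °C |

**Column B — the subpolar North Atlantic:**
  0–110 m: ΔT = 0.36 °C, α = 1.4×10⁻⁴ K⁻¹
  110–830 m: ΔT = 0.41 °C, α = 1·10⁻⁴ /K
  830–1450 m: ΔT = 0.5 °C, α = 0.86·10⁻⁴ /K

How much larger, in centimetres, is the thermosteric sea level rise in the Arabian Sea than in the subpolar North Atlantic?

A 230 × 0.6 × 2.5×10⁻⁴ = 0.03450 m
A 230–470 m: 240 × 0.88 × 2×10⁻⁴ = 0.04224 m
A total: 0.07674 m
B Layer 1: 0.36 × 110 × 1.4×10⁻⁴ = 0.005544 m
B 110–830 m: 720 × 0.41 × 1×10⁻⁴ = 0.02952 m
B Layer 3: 0.86×10⁻⁴ × 0.5 × 620 = 0.02666 m
B total: 0.061724 m
Difference: 0.07674 − 0.061724 = 0.015016 m

1.50 cm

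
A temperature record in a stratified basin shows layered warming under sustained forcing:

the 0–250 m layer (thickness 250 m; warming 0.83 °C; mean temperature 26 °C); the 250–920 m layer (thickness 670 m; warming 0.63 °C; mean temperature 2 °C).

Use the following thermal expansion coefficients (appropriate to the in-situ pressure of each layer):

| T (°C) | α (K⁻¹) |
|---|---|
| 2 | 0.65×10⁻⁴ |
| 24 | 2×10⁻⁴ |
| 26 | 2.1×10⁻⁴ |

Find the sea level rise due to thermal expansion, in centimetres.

Layer 1 at 26 °C → α = 2.1×10⁻⁴ K⁻¹
Layer 2 at 2 °C → α = 0.65×10⁻⁴ K⁻¹
0–250 m: 0.83 × 250 × 2.1×10⁻⁴ = 0.043575 m
Layer 2: 0.63 × 0.65×10⁻⁴ × 670 = 0.0274365 m
Δh = 0.043575 + 0.0274365 = 0.0710115 m ≈ 7.10 cm

7.10 cm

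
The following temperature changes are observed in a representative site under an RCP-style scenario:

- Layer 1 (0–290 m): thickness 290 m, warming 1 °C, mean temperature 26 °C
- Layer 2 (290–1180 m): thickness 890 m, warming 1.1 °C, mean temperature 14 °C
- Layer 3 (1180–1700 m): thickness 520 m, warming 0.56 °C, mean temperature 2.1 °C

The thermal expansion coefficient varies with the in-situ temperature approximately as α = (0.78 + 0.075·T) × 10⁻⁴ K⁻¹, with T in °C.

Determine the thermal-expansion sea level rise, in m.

Layer 1: α = (0.78 + 0.075×26)×10⁻⁴ = 2.73×10⁻⁴ K⁻¹
Layer 2: α = (0.78 + 0.075×14)×10⁻⁴ = 1.83×10⁻⁴ K⁻¹
Layer 3: α = (0.78 + 0.075×2.1)×10⁻⁴ = 0.9375×10⁻⁴ K⁻¹
Layer 1: 290 × 2.73×10⁻⁴ × 1 = 0.07917 m
1.83×10⁻⁴ × 890 × 1.1 = 0.179157 m
520 × 0.56 × 0.9375×10⁻⁴ = 0.02730 m
Δh = 0.07917 + 0.179157 + 0.02730 = 0.285627 m

Δh ≈ 0.29 m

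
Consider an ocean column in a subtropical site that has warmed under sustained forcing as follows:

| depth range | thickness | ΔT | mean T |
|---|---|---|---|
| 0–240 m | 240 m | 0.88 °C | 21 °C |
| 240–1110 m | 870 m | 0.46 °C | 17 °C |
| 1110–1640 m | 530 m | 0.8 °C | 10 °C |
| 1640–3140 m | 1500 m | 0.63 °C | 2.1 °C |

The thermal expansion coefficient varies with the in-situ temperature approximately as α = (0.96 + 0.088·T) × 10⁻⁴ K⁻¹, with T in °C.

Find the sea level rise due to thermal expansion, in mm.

344 mm

Layer 1: α = (0.96 + 0.088×21)×10⁻⁴ = 2.808×10⁻⁴ K⁻¹
Layer 2: α = (0.96 + 0.088×17)×10⁻⁴ = 2.456×10⁻⁴ K⁻¹
Layer 3: α = (0.96 + 0.088×10)×10⁻⁴ = 1.84×10⁻⁴ K⁻¹
Layer 4: α = (0.96 + 0.088×2.1)×10⁻⁴ = 1.1448×10⁻⁴ K⁻¹
Layer 1: 240 × 2.808×10⁻⁴ × 0.88 = 0.05930496 m
240–1110 m: 0.46 × 2.456×10⁻⁴ × 870 = 0.09828912 m
Layer 3: 1.84×10⁻⁴ × 530 × 0.8 = 0.078016 m
0.63 × 1.1448×10⁻⁴ × 1500 = 0.1081836 m
Δh = 0.05930496 + 0.09828912 + 0.078016 + 0.1081836 = 0.34379368 m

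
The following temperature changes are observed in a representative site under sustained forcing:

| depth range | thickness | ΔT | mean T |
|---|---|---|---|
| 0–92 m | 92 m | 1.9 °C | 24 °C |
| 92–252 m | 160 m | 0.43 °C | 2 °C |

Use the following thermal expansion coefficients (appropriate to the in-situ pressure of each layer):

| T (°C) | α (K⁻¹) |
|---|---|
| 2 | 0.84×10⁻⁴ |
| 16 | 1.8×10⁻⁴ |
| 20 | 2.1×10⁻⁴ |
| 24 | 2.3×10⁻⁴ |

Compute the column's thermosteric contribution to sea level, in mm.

Layer 1 at 24 °C → α = 2.3×10⁻⁴ K⁻¹
Layer 2 at 2 °C → α = 0.84×10⁻⁴ K⁻¹
Layer 1: 2.3×10⁻⁴ × 1.9 × 92 = 0.040204 m
92–252 m: 0.84×10⁻⁴ × 0.43 × 160 = 0.0057792 m
Δh = 0.040204 + 0.0057792 = 0.0459832 m

about 46 mm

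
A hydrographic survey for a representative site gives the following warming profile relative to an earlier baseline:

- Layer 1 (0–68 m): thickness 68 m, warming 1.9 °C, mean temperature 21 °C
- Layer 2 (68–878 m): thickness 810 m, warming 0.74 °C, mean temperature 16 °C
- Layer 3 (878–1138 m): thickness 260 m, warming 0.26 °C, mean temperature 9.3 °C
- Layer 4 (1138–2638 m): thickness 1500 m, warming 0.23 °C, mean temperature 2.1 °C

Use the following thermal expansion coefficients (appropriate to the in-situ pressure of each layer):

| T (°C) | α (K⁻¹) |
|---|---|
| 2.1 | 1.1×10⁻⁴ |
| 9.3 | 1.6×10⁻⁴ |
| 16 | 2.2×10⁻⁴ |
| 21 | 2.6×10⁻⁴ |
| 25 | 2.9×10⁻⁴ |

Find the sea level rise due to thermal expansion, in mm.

Layer 1 at 21 °C → α = 2.6×10⁻⁴ K⁻¹
Layer 2 at 16 °C → α = 2.2×10⁻⁴ K⁻¹
Layer 3 at 9.3 °C → α = 1.6×10⁻⁴ K⁻¹
Layer 4 at 2.1 °C → α = 1.1×10⁻⁴ K⁻¹
0–68 m: 68 × 1.9 × 2.6×10⁻⁴ = 0.033592 m
68–878 m: 0.74 × 810 × 2.2×10⁻⁴ = 0.131868 m
878–1138 m: 1.6×10⁻⁴ × 260 × 0.26 = 0.010816 m
1138–2638 m: 1.1×10⁻⁴ × 1500 × 0.23 = 0.03795 m
Δh = 0.033592 + 0.131868 + 0.010816 + 0.03795 = 0.214226 m ≈ 210 mm

Δh ≈ 210 mm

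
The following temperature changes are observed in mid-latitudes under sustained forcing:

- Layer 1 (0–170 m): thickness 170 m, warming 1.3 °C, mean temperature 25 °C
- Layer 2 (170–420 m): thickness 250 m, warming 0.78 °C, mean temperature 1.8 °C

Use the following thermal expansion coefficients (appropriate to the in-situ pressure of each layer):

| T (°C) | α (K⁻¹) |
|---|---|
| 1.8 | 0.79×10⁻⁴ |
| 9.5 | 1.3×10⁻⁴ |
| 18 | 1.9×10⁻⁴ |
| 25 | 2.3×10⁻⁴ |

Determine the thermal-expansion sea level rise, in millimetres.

66 mm of thermosteric rise

Layer 1 at 25 °C → α = 2.3×10⁻⁴ K⁻¹
Layer 2 at 1.8 °C → α = 0.79×10⁻⁴ K⁻¹
0–170 m: 2.3×10⁻⁴ × 1.3 × 170 = 0.05083 m
170–420 m: 0.78 × 250 × 0.79×10⁻⁴ = 0.015405 m
Δh = 0.05083 + 0.015405 = 0.066235 m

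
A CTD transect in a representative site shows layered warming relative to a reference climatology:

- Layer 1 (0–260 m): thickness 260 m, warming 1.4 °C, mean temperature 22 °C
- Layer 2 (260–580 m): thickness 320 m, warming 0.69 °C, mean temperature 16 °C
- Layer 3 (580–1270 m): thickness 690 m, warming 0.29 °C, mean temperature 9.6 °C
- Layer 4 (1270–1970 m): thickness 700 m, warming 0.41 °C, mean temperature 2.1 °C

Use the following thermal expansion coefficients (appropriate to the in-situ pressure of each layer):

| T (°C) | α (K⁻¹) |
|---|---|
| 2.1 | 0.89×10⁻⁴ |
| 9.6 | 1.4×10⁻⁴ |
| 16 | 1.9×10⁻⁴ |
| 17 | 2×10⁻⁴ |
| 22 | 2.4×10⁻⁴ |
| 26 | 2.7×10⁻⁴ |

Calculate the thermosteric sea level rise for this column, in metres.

Layer 1 at 22 °C → α = 2.4×10⁻⁴ K⁻¹
Layer 2 at 16 °C → α = 1.9×10⁻⁴ K⁻¹
Layer 3 at 9.6 °C → α = 1.4×10⁻⁴ K⁻¹
Layer 4 at 2.1 °C → α = 0.89×10⁻⁴ K⁻¹
0–260 m: 1.4 × 2.4×10⁻⁴ × 260 = 0.08736 m
320 × 1.9×10⁻⁴ × 0.69 = 0.041952 m
Layer 3: 690 × 1.4×10⁻⁴ × 0.29 = 0.028014 m
1270–1970 m: 0.41 × 0.89×10⁻⁴ × 700 = 0.025543 m
Δh = 0.08736 + 0.041952 + 0.028014 + 0.025543 = 0.182869 m ≈ 0.18 m

Δh ≈ 0.18 m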